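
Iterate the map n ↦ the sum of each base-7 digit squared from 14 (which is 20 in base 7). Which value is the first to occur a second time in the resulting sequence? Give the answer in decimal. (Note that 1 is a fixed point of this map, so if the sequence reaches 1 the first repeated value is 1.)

14 = (2,0)_7 → 2² + 0² = 4
4 = (4)_7 → 4² = 16
16 = (2,2)_7 → 2² + 2² = 8
8 = (1,1)_7 → 1² + 1² = 2
2 = (2)_7 → 2² = 4  — 4 already appeared earlier.

4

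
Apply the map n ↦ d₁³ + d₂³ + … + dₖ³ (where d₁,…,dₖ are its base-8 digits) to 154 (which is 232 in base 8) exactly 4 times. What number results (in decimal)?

154 = (2,3,2)_8 → 2³ + 3³ + 2³ = 43
43 = (5,3)_8 → 5³ + 3³ = 152
152 = (2,3,0)_8 → 2³ + 3³ + 0³ = 35
35 = (4,3)_8 → 4³ + 3³ = 91

91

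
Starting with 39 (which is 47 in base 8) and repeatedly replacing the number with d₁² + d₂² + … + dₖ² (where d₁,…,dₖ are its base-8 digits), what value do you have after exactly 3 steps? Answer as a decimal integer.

4

39 = (4,7)_8 → 4² + 7² = 16 + 49 = 65
65 = (1,0,1)_8 → 1² + 0² + 1² = 1 + 0 + 1 = 2
2 = (2)_8 → 2² = 4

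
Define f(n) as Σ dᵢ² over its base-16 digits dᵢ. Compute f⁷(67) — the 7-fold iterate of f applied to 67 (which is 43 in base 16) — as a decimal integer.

169

67 = (4,3)_16 → 4² + 3² = 16 + 9 = 25
25 = (1,9)_16 → 1² + 9² = 1 + 81 = 82
82 = (5,2)_16 → 5² + 2² = 25 + 4 = 29
29 = (1,13)_16 → 1² + 13² = 1 + 169 = 170
170 = (10,10)_16 → 10² + 10² = 100 + 100 = 200
200 = (12,8)_16 → 12² + 8² = 144 + 64 = 208
208 = (13,0)_16 → 13² + 0² = 169 + 0 = 169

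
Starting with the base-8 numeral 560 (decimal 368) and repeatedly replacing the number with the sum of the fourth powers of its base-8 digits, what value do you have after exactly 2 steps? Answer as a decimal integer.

368 = (5,6,0)_8 → 1921
1921 = (3,6,0,1)_8 → 1378

1378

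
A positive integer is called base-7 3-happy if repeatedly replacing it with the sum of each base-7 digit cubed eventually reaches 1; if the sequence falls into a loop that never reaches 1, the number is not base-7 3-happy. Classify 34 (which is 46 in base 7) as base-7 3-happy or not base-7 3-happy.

not base-7 3-happy

34 = (4,6)_7 → 4³ + 6³ = 280
280 = (5,5,0)_7 → 5³ + 5³ + 0³ = 250
250 = (5,0,5)_7 → 5³ + 0³ + 5³ = 250  — 250 already seen; the sequence cycles without reaching 1.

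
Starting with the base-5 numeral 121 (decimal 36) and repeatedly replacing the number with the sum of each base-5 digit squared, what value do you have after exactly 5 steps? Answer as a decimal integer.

36 = (1,2,1)_5 → 6
6 = (1,1)_5 → 2
2 = (2)_5 → 4
4 = (4)_5 → 16
16 = (3,1)_5 → 10

10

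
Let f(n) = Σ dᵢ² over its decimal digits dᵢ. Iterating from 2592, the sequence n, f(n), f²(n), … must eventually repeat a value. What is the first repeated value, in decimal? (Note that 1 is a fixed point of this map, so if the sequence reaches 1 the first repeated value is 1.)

37

2592 → 2² + 5² + 9² + 2² = 114
114 → 1² + 1² + 4² = 18
18 → 1² + 8² = 65
65 → 6² + 5² = 61
61 → 6² + 1² = 37
37 → 3² + 7² = 58
58 → 5² + 8² = 89
89 → 8² + 9² = 145
145 → 1² + 4² + 5² = 42
42 → 4² + 2² = 20
20 → 2² + 0² = 4
4 → 4² = 16
16 → 1² + 6² = 37  — 37 already appeared earlier.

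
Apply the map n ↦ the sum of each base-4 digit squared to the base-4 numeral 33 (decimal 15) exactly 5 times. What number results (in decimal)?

15 = (3,3)_4 → 3² + 3² = 9 + 9 = 18
18 = (1,0,2)_4 → 1² + 0² + 2² = 1 + 0 + 4 = 5
5 = (1,1)_4 → 1² + 1² = 1 + 1 = 2
2 = (2)_4 → 2² = 4
4 = (1,0)_4 → 1² + 0² = 1 + 0 = 1

1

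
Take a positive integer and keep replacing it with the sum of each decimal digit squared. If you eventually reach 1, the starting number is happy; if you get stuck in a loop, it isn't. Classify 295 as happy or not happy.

not happy

295 → 2² + 9² + 5² = 110
110 → 1² + 1² + 0² = 2
2 → 2² = 4
4 → 4² = 16
16 → 1² + 6² = 37
37 → 3² + 7² = 58
58 → 5² + 8² = 89
89 → 8² + 9² = 145
145 → 1² + 4² + 5² = 42
42 → 4² + 2² = 20
20 → 2² + 0² = 4  — 4 already seen; the sequence cycles without reaching 1.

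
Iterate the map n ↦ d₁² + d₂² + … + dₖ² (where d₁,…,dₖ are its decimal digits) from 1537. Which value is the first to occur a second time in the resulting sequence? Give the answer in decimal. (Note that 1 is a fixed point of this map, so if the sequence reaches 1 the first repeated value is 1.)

89

1537 → 84
84 → 80
80 → 64
64 → 52
52 → 29
29 → 85
85 → 89
89 → 145
145 → 42
42 → 20
20 → 4
4 → 16
16 → 37
37 → 58
58 → 89  — 89 already appeared earlier.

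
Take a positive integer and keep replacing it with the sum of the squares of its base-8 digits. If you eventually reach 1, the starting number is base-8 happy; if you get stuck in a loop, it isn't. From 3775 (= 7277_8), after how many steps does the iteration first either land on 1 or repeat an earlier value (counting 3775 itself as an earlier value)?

3775 = (7,2,7,7)_8 → 7² + 2² + 7² + 7² = 151
151 = (2,2,7)_8 → 2² + 2² + 7² = 57
57 = (7,1)_8 → 7² + 1² = 50
50 = (6,2)_8 → 6² + 2² = 40
40 = (5,0)_8 → 5² + 0² = 25
25 = (3,1)_8 → 3² + 1² = 10
10 = (1,2)_8 → 1² + 2² = 5
5 = (5)_8 → 5² = 25  — 25 repeats.
That took 8 steps.

8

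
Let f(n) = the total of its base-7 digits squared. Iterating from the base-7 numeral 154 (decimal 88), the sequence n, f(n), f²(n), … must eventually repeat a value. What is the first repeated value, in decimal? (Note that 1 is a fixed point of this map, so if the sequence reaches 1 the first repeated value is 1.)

10

88 = (1,5,4)_7 → 1² + 5² + 4² = 1 + 25 + 16 = 42
42 = (6,0)_7 → 6² + 0² = 36 + 0 = 36
36 = (5,1)_7 → 5² + 1² = 25 + 1 = 26
26 = (3,5)_7 → 3² + 5² = 9 + 25 = 34
34 = (4,6)_7 → 4² + 6² = 16 + 36 = 52
52 = (1,0,3)_7 → 1² + 0² + 3² = 1 + 0 + 9 = 10
10 = (1,3)_7 → 1² + 3² = 1 + 9 = 10  — 10 already appeared earlier.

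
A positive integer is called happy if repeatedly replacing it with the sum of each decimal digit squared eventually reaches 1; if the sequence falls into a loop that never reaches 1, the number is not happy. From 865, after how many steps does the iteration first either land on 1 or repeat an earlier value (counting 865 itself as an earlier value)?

15

865 → 8² + 6² + 5² = 125
125 → 1² + 2² + 5² = 30
30 → 3² + 0² = 9
9 → 9² = 81
81 → 8² + 1² = 65
65 → 6² + 5² = 61
61 → 6² + 1² = 37
37 → 3² + 7² = 58
58 → 5² + 8² = 89
89 → 8² + 9² = 145
145 → 1² + 4² + 5² = 42
42 → 4² + 2² = 20
20 → 2² + 0² = 4
4 → 4² = 16
16 → 1² + 6² = 37  — 37 repeats.
That took 15 steps.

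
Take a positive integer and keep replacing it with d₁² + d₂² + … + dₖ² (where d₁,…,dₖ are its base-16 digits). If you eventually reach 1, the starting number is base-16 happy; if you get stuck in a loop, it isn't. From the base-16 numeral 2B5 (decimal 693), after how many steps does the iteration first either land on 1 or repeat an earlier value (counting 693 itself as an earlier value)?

693 = (2,11,5)_16 → 2² + 11² + 5² = 150
150 = (9,6)_16 → 9² + 6² = 117
117 = (7,5)_16 → 7² + 5² = 74
74 = (4,10)_16 → 4² + 10² = 116
116 = (7,4)_16 → 7² + 4² = 65
65 = (4,1)_16 → 4² + 1² = 17
17 = (1,1)_16 → 1² + 1² = 2
2 = (2)_16 → 2² = 4
4 = (4)_16 → 4² = 16
16 = (1,0)_16 → 1² + 0² = 1  — reached 1.
That took 10 steps.

10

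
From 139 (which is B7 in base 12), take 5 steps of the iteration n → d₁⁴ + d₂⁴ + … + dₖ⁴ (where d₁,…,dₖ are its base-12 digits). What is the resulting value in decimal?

24738

139 = (11,7)_12 → 11⁴ + 7⁴ = 14641 + 2401 = 17042
17042 = (9,10,4,2)_12 → 9⁴ + 10⁴ + 4⁴ + 2⁴ = 6561 + 10000 + 256 + 16 = 16833
16833 = (9,8,10,9)_12 → 9⁴ + 8⁴ + 10⁴ + 9⁴ = 6561 + 4096 + 10000 + 6561 = 27218
27218 = (1,3,9,0,2)_12 → 1⁴ + 3⁴ + 9⁴ + 0⁴ + 2⁴ = 1 + 81 + 6561 + 0 + 16 = 6659
6659 = (3,10,2,11)_12 → 3⁴ + 10⁴ + 2⁴ + 11⁴ = 81 + 10000 + 16 + 14641 = 24738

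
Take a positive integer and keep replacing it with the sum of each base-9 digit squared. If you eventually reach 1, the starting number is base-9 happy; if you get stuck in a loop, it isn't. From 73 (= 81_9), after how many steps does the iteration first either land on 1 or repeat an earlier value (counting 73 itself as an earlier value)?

73 = (8,1)_9 → 8² + 1² = 65
65 = (7,2)_9 → 7² + 2² = 53
53 = (5,8)_9 → 5² + 8² = 89
89 = (1,0,8)_9 → 1² + 0² + 8² = 65  — 65 repeats.
That took 4 steps.

4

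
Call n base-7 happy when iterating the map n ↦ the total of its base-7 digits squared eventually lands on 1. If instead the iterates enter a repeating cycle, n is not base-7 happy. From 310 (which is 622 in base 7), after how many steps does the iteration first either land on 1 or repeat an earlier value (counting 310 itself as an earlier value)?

310 = (6,2,2)_7 → 6² + 2² + 2² = 44
44 = (6,2)_7 → 6² + 2² = 40
40 = (5,5)_7 → 5² + 5² = 50
50 = (1,0,1)_7 → 1² + 0² + 1² = 2
2 = (2)_7 → 2² = 4
4 = (4)_7 → 4² = 16
16 = (2,2)_7 → 2² + 2² = 8
8 = (1,1)_7 → 1² + 1² = 2  — 2 repeats.
That took 8 steps.

8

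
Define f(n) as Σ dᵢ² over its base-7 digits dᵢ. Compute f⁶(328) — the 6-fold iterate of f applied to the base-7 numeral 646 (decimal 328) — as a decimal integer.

52

328 = (6,4,6)_7 → 88
88 = (1,5,4)_7 → 42
42 = (6,0)_7 → 36
36 = (5,1)_7 → 26
26 = (3,5)_7 → 34
34 = (4,6)_7 → 52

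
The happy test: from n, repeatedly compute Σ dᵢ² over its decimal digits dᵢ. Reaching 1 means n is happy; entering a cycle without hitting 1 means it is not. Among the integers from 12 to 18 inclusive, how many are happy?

1

12: 12 → 5 → 25 → 29 → 85 → 89 → 145 → 42 → 20 → 4 → 16 → 37 → 58 → 89  — not happy
13: 13 → 10 → 1  — happy
14: 14 → 17 → 50 → 25 → 29 → 85 → 89 → 145 → 42 → 20 → 4 → 16 → 37 → 58 → 89  — not happy
15: 15 → 26 → 40 → 16 → 37 → 58 → 89 → 145 → 42 → 20 → 4 → 16  — not happy
16: 16 → 37 → 58 → 89 → 145 → 42 → 20 → 4 → 16  — not happy
17: 17 → 50 → 25 → 29 → 85 → 89 → 145 → 42 → 20 → 4 → 16 → 37 → 58 → 89  — not happy
18: 18 → 65 → 61 → 37 → 58 → 89 → 145 → 42 → 20 → 4 → 16 → 37  — not happy
happy: 13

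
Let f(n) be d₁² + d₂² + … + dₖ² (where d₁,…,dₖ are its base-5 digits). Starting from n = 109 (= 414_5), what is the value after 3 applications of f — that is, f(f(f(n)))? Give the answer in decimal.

109 = (4,1,4)_5 → 33
33 = (1,1,3)_5 → 11
11 = (2,1)_5 → 5

5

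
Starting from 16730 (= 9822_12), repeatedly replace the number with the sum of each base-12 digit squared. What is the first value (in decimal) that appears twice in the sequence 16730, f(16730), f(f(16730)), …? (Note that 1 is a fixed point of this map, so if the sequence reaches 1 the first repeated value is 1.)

5

16730 = (9,8,2,2)_12 → 153
153 = (1,0,9)_12 → 82
82 = (6,10)_12 → 136
136 = (11,4)_12 → 137
137 = (11,5)_12 → 146
146 = (1,0,2)_12 → 5
5 = (5)_12 → 25
25 = (2,1)_12 → 5  — 5 already appeared earlier.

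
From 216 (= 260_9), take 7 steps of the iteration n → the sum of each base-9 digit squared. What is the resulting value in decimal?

216 = (2,6,0)_9 → 40
40 = (4,4)_9 → 32
32 = (3,5)_9 → 34
34 = (3,7)_9 → 58
58 = (6,4)_9 → 52
52 = (5,7)_9 → 74
74 = (8,2)_9 → 68

68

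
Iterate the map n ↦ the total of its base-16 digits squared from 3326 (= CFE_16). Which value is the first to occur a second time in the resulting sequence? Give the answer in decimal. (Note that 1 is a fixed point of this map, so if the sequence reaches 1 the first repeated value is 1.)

1

3326 = (12,15,14)_16 → 12² + 15² + 14² = 565
565 = (2,3,5)_16 → 2² + 3² + 5² = 38
38 = (2,6)_16 → 2² + 6² = 40
40 = (2,8)_16 → 2² + 8² = 68
68 = (4,4)_16 → 4² + 4² = 32
32 = (2,0)_16 → 2² + 0² = 4
4 = (4)_16 → 4² = 16
16 = (1,0)_16 → 1² + 0² = 1  — reached the fixed point 1.
1 → 1, so 1 is the first repeated value.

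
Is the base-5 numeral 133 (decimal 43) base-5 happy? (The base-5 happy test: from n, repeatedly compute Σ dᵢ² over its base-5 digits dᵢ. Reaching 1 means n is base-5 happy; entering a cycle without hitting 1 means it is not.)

base-5 happy

43 = (1,3,3)_5 → 1² + 3² + 3² = 19
19 = (3,4)_5 → 3² + 4² = 25
25 = (1,0,0)_5 → 1² + 0² + 0² = 1  — reached 1.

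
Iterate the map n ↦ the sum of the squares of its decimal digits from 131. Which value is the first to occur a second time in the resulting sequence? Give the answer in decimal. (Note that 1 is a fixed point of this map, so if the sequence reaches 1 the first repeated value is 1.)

4

131 → 1² + 3² + 1² = 11
11 → 1² + 1² = 2
2 → 2² = 4
4 → 4² = 16
16 → 1² + 6² = 37
37 → 3² + 7² = 58
58 → 5² + 8² = 89
89 → 8² + 9² = 145
145 → 1² + 4² + 5² = 42
42 → 4² + 2² = 20
20 → 2² + 0² = 4  — 4 already appeared earlier.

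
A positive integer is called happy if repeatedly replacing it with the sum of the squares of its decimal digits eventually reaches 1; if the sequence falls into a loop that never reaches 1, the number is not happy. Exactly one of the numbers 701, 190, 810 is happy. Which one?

190

701: 701 → 50 → 25 → 29 → 85 → 89 → 145 → 42 → 20 → 4 → 16 → 37 → 58 → 89  — repeats 89 (not happy)
190: 190 → 82 → 68 → 100 → 1  — reaches 1 (happy)
810: 810 → 65 → 61 → 37 → 58 → 89 → 145 → 42 → 20 → 4 → 16 → 37  — repeats 37 (not happy)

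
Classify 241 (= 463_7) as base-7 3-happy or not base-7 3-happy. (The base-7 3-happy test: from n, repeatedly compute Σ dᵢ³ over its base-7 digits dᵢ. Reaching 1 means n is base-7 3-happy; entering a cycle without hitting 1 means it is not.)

241 = (4,6,3)_7 → 4³ + 6³ + 3³ = 307
307 = (6,1,6)_7 → 6³ + 1³ + 6³ = 433
433 = (1,1,5,6)_7 → 1³ + 1³ + 5³ + 6³ = 343
343 = (1,0,0,0)_7 → 1³ + 0³ + 0³ + 0³ = 1  — reached 1.

base-7 3-happy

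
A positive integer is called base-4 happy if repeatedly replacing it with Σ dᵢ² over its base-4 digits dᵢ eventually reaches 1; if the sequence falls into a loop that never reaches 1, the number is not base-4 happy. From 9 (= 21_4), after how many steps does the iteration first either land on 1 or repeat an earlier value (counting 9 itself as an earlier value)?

4

9 = (2,1)_4 → 5
5 = (1,1)_4 → 2
2 = (2)_4 → 4
4 = (1,0)_4 → 1  — reached 1.
That took 4 steps.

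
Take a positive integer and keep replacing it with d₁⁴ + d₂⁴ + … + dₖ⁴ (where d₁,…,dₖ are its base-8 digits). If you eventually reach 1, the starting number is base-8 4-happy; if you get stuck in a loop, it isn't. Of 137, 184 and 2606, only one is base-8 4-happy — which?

137: 137 → 18 → 32 → 256 → 256  — repeats 256 (not base-8 4-happy)
184: 184 → 2417 → 2178 → 288 → 512 → 1  — reaches 1 (base-8 4-happy)
2606: 2606 → 2546 → 3969 → 3698 → 3714 → 2433 → 1553 → 98 → 273 → 273  — repeats 273 (not base-8 4-happy)

184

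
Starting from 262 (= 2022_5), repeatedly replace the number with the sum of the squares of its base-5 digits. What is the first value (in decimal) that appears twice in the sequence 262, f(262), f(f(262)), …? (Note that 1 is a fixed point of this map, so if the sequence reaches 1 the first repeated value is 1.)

10

262 = (2,0,2,2)_5 → 2² + 0² + 2² + 2² = 12
12 = (2,2)_5 → 2² + 2² = 8
8 = (1,3)_5 → 1² + 3² = 10
10 = (2,0)_5 → 2² + 0² = 4
4 = (4)_5 → 4² = 16
16 = (3,1)_5 → 3² + 1² = 10  — 10 already appeared earlier.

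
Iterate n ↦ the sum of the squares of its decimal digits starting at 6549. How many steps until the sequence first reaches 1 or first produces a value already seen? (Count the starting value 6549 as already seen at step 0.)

14

6549 → 6² + 5² + 4² + 9² = 158
158 → 1² + 5² + 8² = 90
90 → 9² + 0² = 81
81 → 8² + 1² = 65
65 → 6² + 5² = 61
61 → 6² + 1² = 37
37 → 3² + 7² = 58
58 → 5² + 8² = 89
89 → 8² + 9² = 145
145 → 1² + 4² + 5² = 42
42 → 4² + 2² = 20
20 → 2² + 0² = 4
4 → 4² = 16
16 → 1² + 6² = 37  — 37 repeats.
That took 14 steps.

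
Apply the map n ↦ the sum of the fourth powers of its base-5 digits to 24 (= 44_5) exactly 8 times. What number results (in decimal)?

24 = (4,4)_5 → 512
512 = (4,0,2,2)_5 → 288
288 = (2,1,2,3)_5 → 114
114 = (4,2,4)_5 → 528
528 = (4,1,0,3)_5 → 338
338 = (2,3,2,3)_5 → 194
194 = (1,2,3,4)_5 → 354
354 = (2,4,0,4)_5 → 528

528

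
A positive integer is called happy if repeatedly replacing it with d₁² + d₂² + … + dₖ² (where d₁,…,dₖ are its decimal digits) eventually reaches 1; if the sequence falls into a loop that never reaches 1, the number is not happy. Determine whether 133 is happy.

happy

133 → 1² + 3² + 3² = 1 + 9 + 9 = 19
19 → 1² + 9² = 1 + 81 = 82
82 → 8² + 2² = 64 + 4 = 68
68 → 6² + 8² = 36 + 64 = 100
100 → 1² + 0² + 0² = 1 + 0 + 0 = 1  — reached 1.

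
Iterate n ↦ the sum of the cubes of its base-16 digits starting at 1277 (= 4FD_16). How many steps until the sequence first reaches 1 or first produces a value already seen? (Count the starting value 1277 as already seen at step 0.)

15

1277 = (4,15,13)_16 → 4³ + 15³ + 13³ = 64 + 3375 + 2197 = 5636
5636 = (1,6,0,4)_16 → 1³ + 6³ + 0³ + 4³ = 1 + 216 + 0 + 64 = 281
281 = (1,1,9)_16 → 1³ + 1³ + 9³ = 1 + 1 + 729 = 731
731 = (2,13,11)_16 → 2³ + 13³ + 11³ = 8 + 2197 + 1331 = 3536
3536 = (13,13,0)_16 → 13³ + 13³ + 0³ = 2197 + 2197 + 0 = 4394
4394 = (1,1,2,10)_16 → 1³ + 1³ + 2³ + 10³ = 1 + 1 + 8 + 1000 = 1010
1010 = (3,15,2)_16 → 3³ + 15³ + 2³ = 27 + 3375 + 8 = 3410
3410 = (13,5,2)_16 → 13³ + 5³ + 2³ = 2197 + 125 + 8 = 2330
2330 = (9,1,10)_16 → 9³ + 1³ + 10³ = 729 + 1 + 1000 = 1730
1730 = (6,12,2)_16 → 6³ + 12³ + 2³ = 216 + 1728 + 8 = 1952
1952 = (7,10,0)_16 → 7³ + 10³ + 0³ = 343 + 1000 + 0 = 1343
1343 = (5,3,15)_16 → 5³ + 3³ + 15³ = 125 + 27 + 3375 = 3527
3527 = (13,12,7)_16 → 13³ + 12³ + 7³ = 2197 + 1728 + 343 = 4268
4268 = (1,0,10,12)_16 → 1³ + 0³ + 10³ + 12³ = 1 + 0 + 1000 + 1728 = 2729
2729 = (10,10,9)_16 → 10³ + 10³ + 9³ = 1000 + 1000 + 729 = 2729  — 2729 repeats.
That took 15 steps.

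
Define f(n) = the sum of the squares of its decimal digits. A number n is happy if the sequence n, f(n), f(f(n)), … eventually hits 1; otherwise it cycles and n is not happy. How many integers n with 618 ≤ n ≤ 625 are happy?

2

618: 618 → 101 → 2 → 4 → 16 → 37 → 58 → 89 → 145 → 42 → 20 → 4  (repeats 4)
619: 619 → 118 → 66 → 72 → 53 → 34 → 25 → 29 → 85 → 89 → 145 → 42 → 20 → 4 → 16 → 37 → 58 → 89  (repeats 89)
620: 620 → 40 → 16 → 37 → 58 → 89 → 145 → 42 → 20 → 4 → 16  (repeats 16)
621: 621 → 41 → 17 → 50 → 25 → 29 → 85 → 89 → 145 → 42 → 20 → 4 → 16 → 37 → 58 → 89  (repeats 89)
622: 622 → 44 → 32 → 13 → 10 → 1  (reaches 1)
623: 623 → 49 → 97 → 130 → 10 → 1  (reaches 1)
624: 624 → 56 → 61 → 37 → 58 → 89 → 145 → 42 → 20 → 4 → 16 → 37  (repeats 37)
625: 625 → 65 → 61 → 37 → 58 → 89 → 145 → 42 → 20 → 4 → 16 → 37  (repeats 37)
happy: 622, 623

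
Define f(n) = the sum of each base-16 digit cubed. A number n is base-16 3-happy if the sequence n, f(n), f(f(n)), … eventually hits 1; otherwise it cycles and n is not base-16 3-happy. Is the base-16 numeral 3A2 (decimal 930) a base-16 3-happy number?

not base-16 3-happy

930 = (3,10,2)_16 → 3³ + 10³ + 2³ = 1035
1035 = (4,0,11)_16 → 4³ + 0³ + 11³ = 1395
1395 = (5,7,3)_16 → 5³ + 7³ + 3³ = 495
495 = (1,14,15)_16 → 1³ + 14³ + 15³ = 6120
6120 = (1,7,14,8)_16 → 1³ + 7³ + 14³ + 8³ = 3600
3600 = (14,1,0)_16 → 14³ + 1³ + 0³ = 2745
2745 = (10,11,9)_16 → 10³ + 11³ + 9³ = 3060
3060 = (11,15,4)_16 → 11³ + 15³ + 4³ = 4770
4770 = (1,2,10,2)_16 → 1³ + 2³ + 10³ + 2³ = 1017
1017 = (3,15,9)_16 → 3³ + 15³ + 9³ = 4131
4131 = (1,0,2,3)_16 → 1³ + 0³ + 2³ + 3³ = 36
36 = (2,4)_16 → 2³ + 4³ = 72
72 = (4,8)_16 → 4³ + 8³ = 576
576 = (2,4,0)_16 → 2³ + 4³ + 0³ = 72  — 72 already seen; the sequence cycles without reaching 1.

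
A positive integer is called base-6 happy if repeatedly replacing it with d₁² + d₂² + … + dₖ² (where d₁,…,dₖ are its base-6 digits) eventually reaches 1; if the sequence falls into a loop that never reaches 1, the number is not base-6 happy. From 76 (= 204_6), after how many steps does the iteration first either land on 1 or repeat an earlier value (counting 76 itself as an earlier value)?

9

76 = (2,0,4)_6 → 2² + 0² + 4² = 4 + 0 + 16 = 20
20 = (3,2)_6 → 3² + 2² = 9 + 4 = 13
13 = (2,1)_6 → 2² + 1² = 4 + 1 = 5
5 = (5)_6 → 5² = 25
25 = (4,1)_6 → 4² + 1² = 16 + 1 = 17
17 = (2,5)_6 → 2² + 5² = 4 + 25 = 29
29 = (4,5)_6 → 4² + 5² = 16 + 25 = 41
41 = (1,0,5)_6 → 1² + 0² + 5² = 1 + 0 + 25 = 26
26 = (4,2)_6 → 4² + 2² = 16 + 4 = 20  — 20 repeats.
That took 9 steps.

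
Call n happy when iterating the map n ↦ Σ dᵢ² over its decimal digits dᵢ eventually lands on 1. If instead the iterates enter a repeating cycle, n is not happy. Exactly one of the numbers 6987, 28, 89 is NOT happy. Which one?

89

6987: 6987 → 230 → 13 → 10 → 1  — reaches 1 (happy)
28: 28 → 68 → 100 → 1  — reaches 1 (happy)
89: 89 → 145 → 42 → 20 → 4 → 16 → 37 → 58 → 89  — repeats 89 (not happy)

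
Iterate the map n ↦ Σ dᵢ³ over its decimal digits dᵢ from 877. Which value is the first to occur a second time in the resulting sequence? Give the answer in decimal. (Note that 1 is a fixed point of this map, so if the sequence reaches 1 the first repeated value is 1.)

1

877 → 8³ + 7³ + 7³ = 512 + 343 + 343 = 1198
1198 → 1³ + 1³ + 9³ + 8³ = 1 + 1 + 729 + 512 = 1243
1243 → 1³ + 2³ + 4³ + 3³ = 1 + 8 + 64 + 27 = 100
100 → 1³ + 0³ + 0³ = 1 + 0 + 0 = 1  — reached the fixed point 1.
1 → 1, so 1 is the first repeated value.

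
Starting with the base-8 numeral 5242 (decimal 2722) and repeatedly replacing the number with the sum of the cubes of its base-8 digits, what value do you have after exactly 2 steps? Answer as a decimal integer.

153

2722 = (5,2,4,2)_8 → 205
205 = (3,1,5)_8 → 153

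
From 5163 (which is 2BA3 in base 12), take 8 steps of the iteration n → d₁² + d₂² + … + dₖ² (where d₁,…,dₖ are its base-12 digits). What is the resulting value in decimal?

164

5163 = (2,11,10,3)_12 → 2² + 11² + 10² + 3² = 234
234 = (1,7,6)_12 → 1² + 7² + 6² = 86
86 = (7,2)_12 → 7² + 2² = 53
53 = (4,5)_12 → 4² + 5² = 41
41 = (3,5)_12 → 3² + 5² = 34
34 = (2,10)_12 → 2² + 10² = 104
104 = (8,8)_12 → 8² + 8² = 128
128 = (10,8)_12 → 10² + 8² = 164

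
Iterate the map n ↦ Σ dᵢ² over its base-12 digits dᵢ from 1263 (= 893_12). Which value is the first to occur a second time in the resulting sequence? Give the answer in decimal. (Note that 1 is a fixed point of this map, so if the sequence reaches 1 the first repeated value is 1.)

25

1263 = (8,9,3)_12 → 8² + 9² + 3² = 64 + 81 + 9 = 154
154 = (1,0,10)_12 → 1² + 0² + 10² = 1 + 0 + 100 = 101
101 = (8,5)_12 → 8² + 5² = 64 + 25 = 89
89 = (7,5)_12 → 7² + 5² = 49 + 25 = 74
74 = (6,2)_12 → 6² + 2² = 36 + 4 = 40
40 = (3,4)_12 → 3² + 4² = 9 + 16 = 25
25 = (2,1)_12 → 2² + 1² = 4 + 1 = 5
5 = (5)_12 → 5² = 25  — 25 already appeared earlier.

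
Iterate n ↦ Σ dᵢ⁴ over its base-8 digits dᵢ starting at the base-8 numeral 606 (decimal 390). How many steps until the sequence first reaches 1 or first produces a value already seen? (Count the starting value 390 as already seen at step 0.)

390 = (6,0,6)_8 → 6⁴ + 0⁴ + 6⁴ = 1296 + 0 + 1296 = 2592
2592 = (5,0,4,0)_8 → 5⁴ + 0⁴ + 4⁴ + 0⁴ = 625 + 0 + 256 + 0 = 881
881 = (1,5,6,1)_8 → 1⁴ + 5⁴ + 6⁴ + 1⁴ = 1 + 625 + 1296 + 1 = 1923
1923 = (3,6,0,3)_8 → 3⁴ + 6⁴ + 0⁴ + 3⁴ = 81 + 1296 + 0 + 81 = 1458
1458 = (2,6,6,2)_8 → 2⁴ + 6⁴ + 6⁴ + 2⁴ = 16 + 1296 + 1296 + 16 = 2624
2624 = (5,1,0,0)_8 → 5⁴ + 1⁴ + 0⁴ + 0⁴ = 625 + 1 + 0 + 0 = 626
626 = (1,1,6,2)_8 → 1⁴ + 1⁴ + 6⁴ + 2⁴ = 1 + 1 + 1296 + 16 = 1314
1314 = (2,4,4,2)_8 → 2⁴ + 4⁴ + 4⁴ + 2⁴ = 16 + 256 + 256 + 16 = 544
544 = (1,0,4,0)_8 → 1⁴ + 0⁴ + 4⁴ + 0⁴ = 1 + 0 + 256 + 0 = 257
257 = (4,0,1)_8 → 4⁴ + 0⁴ + 1⁴ = 256 + 0 + 1 = 257  — 257 repeats.
That took 10 steps.

10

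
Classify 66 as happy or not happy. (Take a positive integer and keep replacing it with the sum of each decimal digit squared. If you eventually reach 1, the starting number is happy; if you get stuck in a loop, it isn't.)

not happy

66 → 6² + 6² = 36 + 36 = 72
72 → 7² + 2² = 49 + 4 = 53
53 → 5² + 3² = 25 + 9 = 34
34 → 3² + 4² = 9 + 16 = 25
25 → 2² + 5² = 4 + 25 = 29
29 → 2² + 9² = 4 + 81 = 85
85 → 8² + 5² = 64 + 25 = 89
89 → 8² + 9² = 64 + 81 = 145
145 → 1² + 4² + 5² = 1 + 16 + 25 = 42
42 → 4² + 2² = 16 + 4 = 20
20 → 2² + 0² = 4 + 0 = 4
4 → 4² = 16
16 → 1² + 6² = 1 + 36 = 37
37 → 3² + 7² = 9 + 49 = 58
58 → 5² + 8² = 25 + 64 = 89  — 89 already seen; the sequence cycles without reaching 1.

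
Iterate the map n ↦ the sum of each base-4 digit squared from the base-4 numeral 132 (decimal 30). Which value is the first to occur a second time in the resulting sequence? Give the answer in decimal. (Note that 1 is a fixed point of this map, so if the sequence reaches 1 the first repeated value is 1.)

1

30 = (1,3,2)_4 → 14
14 = (3,2)_4 → 13
13 = (3,1)_4 → 10
10 = (2,2)_4 → 8
8 = (2,0)_4 → 4
4 = (1,0)_4 → 1  — reached the fixed point 1.
1 → 1, so 1 is the first repeated value.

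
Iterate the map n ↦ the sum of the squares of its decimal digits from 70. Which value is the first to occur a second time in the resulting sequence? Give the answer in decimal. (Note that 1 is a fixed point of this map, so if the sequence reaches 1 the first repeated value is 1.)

70 → 7² + 0² = 49 + 0 = 49
49 → 4² + 9² = 16 + 81 = 97
97 → 9² + 7² = 81 + 49 = 130
130 → 1² + 3² + 0² = 1 + 9 + 0 = 10
10 → 1² + 0² = 1 + 0 = 1  — reached the fixed point 1.
1 → 1, so 1 is the first repeated value.

1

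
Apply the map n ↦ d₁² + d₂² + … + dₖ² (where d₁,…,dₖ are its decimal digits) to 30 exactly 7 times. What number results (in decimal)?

89

30 → 3² + 0² = 9 + 0 = 9
9 → 9² = 81
81 → 8² + 1² = 64 + 1 = 65
65 → 6² + 5² = 36 + 25 = 61
61 → 6² + 1² = 36 + 1 = 37
37 → 3² + 7² = 9 + 49 = 58
58 → 5² + 8² = 25 + 64 = 89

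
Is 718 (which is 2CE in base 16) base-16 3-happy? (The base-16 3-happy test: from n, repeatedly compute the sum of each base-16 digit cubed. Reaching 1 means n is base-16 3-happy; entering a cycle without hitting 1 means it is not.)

base-16 3-happy

718 = (2,12,14)_16 → 2³ + 12³ + 14³ = 4480
4480 = (1,1,8,0)_16 → 1³ + 1³ + 8³ + 0³ = 514
514 = (2,0,2)_16 → 2³ + 0³ + 2³ = 16
16 = (1,0)_16 → 1³ + 0³ = 1  — reached 1.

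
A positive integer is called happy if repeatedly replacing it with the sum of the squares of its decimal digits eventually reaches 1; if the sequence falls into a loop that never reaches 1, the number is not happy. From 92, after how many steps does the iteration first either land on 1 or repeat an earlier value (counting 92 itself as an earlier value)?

10

92 → 85
85 → 89
89 → 145
145 → 42
42 → 20
20 → 4
4 → 16
16 → 37
37 → 58
58 → 89  — 89 repeats.
That took 10 steps.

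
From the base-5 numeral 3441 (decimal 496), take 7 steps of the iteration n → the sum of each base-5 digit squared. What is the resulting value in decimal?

496 = (3,4,4,1)_5 → 3² + 4² + 4² + 1² = 42
42 = (1,3,2)_5 → 1² + 3² + 2² = 14
14 = (2,4)_5 → 2² + 4² = 20
20 = (4,0)_5 → 4² + 0² = 16
16 = (3,1)_5 → 3² + 1² = 10
10 = (2,0)_5 → 2² + 0² = 4
4 = (4)_5 → 4² = 16

16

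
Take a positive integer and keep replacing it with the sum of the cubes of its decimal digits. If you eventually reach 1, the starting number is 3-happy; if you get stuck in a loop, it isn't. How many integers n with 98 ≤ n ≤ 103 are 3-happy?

98: 98 → 1241 → 74 → 407 → 407  (repeats 407)
99: 99 → 1458 → 702 → 351 → 153 → 153  (repeats 153)
100: 100 → 1  (reaches 1)
101: 101 → 2 → 8 → 512 → 134 → 92 → 737 → 713 → 371 → 371  (repeats 371)
102: 102 → 9 → 729 → 1080 → 513 → 153 → 153  (repeats 153)
103: 103 → 28 → 520 → 133 → 55 → 250 → 133  (repeats 133)
3-happy: 100

1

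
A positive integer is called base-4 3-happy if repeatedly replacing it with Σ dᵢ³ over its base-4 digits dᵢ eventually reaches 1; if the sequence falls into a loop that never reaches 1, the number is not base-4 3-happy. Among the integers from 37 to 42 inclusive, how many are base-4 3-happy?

2

37: 37 → 10 → 16 → 1  (reaches 1)
38: 38 → 17 → 2 → 8 → 8  (repeats 8)
39: 39 → 36 → 9 → 9  (repeats 9)
40: 40 → 16 → 1  (reaches 1)
41: 41 → 17 → 2 → 8 → 8  (repeats 8)
42: 42 → 24 → 9 → 9  (repeats 9)
base-4 3-happy: 37, 40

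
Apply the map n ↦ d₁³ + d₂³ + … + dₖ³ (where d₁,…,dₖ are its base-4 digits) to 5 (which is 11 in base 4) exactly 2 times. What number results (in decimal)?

5 = (1,1)_4 → 1³ + 1³ = 2
2 = (2)_4 → 2³ = 8

8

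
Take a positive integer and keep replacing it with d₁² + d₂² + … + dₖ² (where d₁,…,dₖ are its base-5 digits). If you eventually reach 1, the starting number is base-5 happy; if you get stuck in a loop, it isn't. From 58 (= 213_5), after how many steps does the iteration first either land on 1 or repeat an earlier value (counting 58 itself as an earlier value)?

58 = (2,1,3)_5 → 2² + 1² + 3² = 4 + 1 + 9 = 14
14 = (2,4)_5 → 2² + 4² = 4 + 16 = 20
20 = (4,0)_5 → 4² + 0² = 16 + 0 = 16
16 = (3,1)_5 → 3² + 1² = 9 + 1 = 10
10 = (2,0)_5 → 2² + 0² = 4 + 0 = 4
4 = (4)_5 → 4² = 16  — 16 repeats.
That took 6 steps.

6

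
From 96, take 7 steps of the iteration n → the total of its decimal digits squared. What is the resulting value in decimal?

58

96 → 9² + 6² = 117
117 → 1² + 1² + 7² = 51
51 → 5² + 1² = 26
26 → 2² + 6² = 40
40 → 4² + 0² = 16
16 → 1² + 6² = 37
37 → 3² + 7² = 58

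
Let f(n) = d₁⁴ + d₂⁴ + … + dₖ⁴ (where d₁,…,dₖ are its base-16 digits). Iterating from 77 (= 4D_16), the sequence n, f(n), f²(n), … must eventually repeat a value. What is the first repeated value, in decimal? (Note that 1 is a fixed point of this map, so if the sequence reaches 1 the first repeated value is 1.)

1

77 = (4,13)_16 → 4⁴ + 13⁴ = 256 + 28561 = 28817
28817 = (7,0,9,1)_16 → 7⁴ + 0⁴ + 9⁴ + 1⁴ = 2401 + 0 + 6561 + 1 = 8963
8963 = (2,3,0,3)_16 → 2⁴ + 3⁴ + 0⁴ + 3⁴ = 16 + 81 + 0 + 81 = 178
178 = (11,2)_16 → 11⁴ + 2⁴ = 14641 + 16 = 14657
14657 = (3,9,4,1)_16 → 3⁴ + 9⁴ + 4⁴ + 1⁴ = 81 + 6561 + 256 + 1 = 6899
6899 = (1,10,15,3)_16 → 1⁴ + 10⁴ + 15⁴ + 3⁴ = 1 + 10000 + 50625 + 81 = 60707
60707 = (14,13,2,3)_16 → 14⁴ + 13⁴ + 2⁴ + 3⁴ = 38416 + 28561 + 16 + 81 = 67074
67074 = (1,0,6,0,2)_16 → 1⁴ + 0⁴ + 6⁴ + 0⁴ + 2⁴ = 1 + 0 + 1296 + 0 + 16 = 1313
1313 = (5,2,1)_16 → 5⁴ + 2⁴ + 1⁴ = 625 + 16 + 1 = 642
642 = (2,8,2)_16 → 2⁴ + 8⁴ + 2⁴ = 16 + 4096 + 16 = 4128
4128 = (1,0,2,0)_16 → 1⁴ + 0⁴ + 2⁴ + 0⁴ = 1 + 0 + 16 + 0 = 17
17 = (1,1)_16 → 1⁴ + 1⁴ = 1 + 1 = 2
2 = (2)_16 → 2⁴ = 16
16 = (1,0)_16 → 1⁴ + 0⁴ = 1 + 0 = 1  — reached the fixed point 1.
1 → 1, so 1 is the first repeated value.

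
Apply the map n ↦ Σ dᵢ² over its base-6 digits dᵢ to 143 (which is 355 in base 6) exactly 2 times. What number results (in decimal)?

143 = (3,5,5)_6 → 3² + 5² + 5² = 9 + 25 + 25 = 59
59 = (1,3,5)_6 → 1² + 3² + 5² = 1 + 9 + 25 = 35

35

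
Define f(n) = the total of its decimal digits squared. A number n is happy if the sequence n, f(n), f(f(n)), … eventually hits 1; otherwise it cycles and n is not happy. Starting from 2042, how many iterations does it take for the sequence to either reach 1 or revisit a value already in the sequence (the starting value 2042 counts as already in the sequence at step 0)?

10

2042 → 24
24 → 20
20 → 4
4 → 16
16 → 37
37 → 58
58 → 89
89 → 145
145 → 42
42 → 20  — 20 repeats.
That took 10 steps.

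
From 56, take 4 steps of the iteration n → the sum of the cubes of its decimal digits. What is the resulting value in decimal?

56 → 5³ + 6³ = 341
341 → 3³ + 4³ + 1³ = 92
92 → 9³ + 2³ = 737
737 → 7³ + 3³ + 7³ = 713

713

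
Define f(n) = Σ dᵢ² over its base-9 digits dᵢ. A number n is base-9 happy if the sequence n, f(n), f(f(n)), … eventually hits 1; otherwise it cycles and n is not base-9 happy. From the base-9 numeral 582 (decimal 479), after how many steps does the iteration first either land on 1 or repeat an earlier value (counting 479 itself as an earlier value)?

8

479 = (5,8,2)_9 → 5² + 8² + 2² = 93
93 = (1,1,3)_9 → 1² + 1² + 3² = 11
11 = (1,2)_9 → 1² + 2² = 5
5 = (5)_9 → 5² = 25
25 = (2,7)_9 → 2² + 7² = 53
53 = (5,8)_9 → 5² + 8² = 89
89 = (1,0,8)_9 → 1² + 0² + 8² = 65
65 = (7,2)_9 → 7² + 2² = 53  — 53 repeats.
That took 8 steps.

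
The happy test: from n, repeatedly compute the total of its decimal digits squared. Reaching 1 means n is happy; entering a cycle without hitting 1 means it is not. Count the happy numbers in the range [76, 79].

76: 76 → 85 → 89 → 145 → 42 → 20 → 4 → 16 → 37 → 58 → 89  — not happy
77: 77 → 98 → 145 → 42 → 20 → 4 → 16 → 37 → 58 → 89 → 145  — not happy
78: 78 → 113 → 11 → 2 → 4 → 16 → 37 → 58 → 89 → 145 → 42 → 20 → 4  — not happy
79: 79 → 130 → 10 → 1  — happy
happy: 79

1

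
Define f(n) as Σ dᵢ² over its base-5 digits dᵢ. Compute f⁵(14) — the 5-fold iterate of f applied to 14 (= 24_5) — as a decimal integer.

16

14 = (2,4)_5 → 2² + 4² = 20
20 = (4,0)_5 → 4² + 0² = 16
16 = (3,1)_5 → 3² + 1² = 10
10 = (2,0)_5 → 2² + 0² = 4
4 = (4)_5 → 4² = 16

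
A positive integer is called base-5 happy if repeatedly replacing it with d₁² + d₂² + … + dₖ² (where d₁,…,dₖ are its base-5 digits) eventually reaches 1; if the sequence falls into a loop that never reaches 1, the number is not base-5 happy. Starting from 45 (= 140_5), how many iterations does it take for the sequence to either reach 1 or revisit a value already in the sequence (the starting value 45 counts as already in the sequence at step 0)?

45 = (1,4,0)_5 → 1² + 4² + 0² = 17
17 = (3,2)_5 → 3² + 2² = 13
13 = (2,3)_5 → 2² + 3² = 13  — 13 repeats.
That took 3 steps.

3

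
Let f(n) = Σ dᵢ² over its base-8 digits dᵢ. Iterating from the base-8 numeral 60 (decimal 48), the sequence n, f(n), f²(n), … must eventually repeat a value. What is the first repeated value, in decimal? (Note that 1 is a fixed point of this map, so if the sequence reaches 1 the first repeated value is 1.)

16

48 = (6,0)_8 → 6² + 0² = 36 + 0 = 36
36 = (4,4)_8 → 4² + 4² = 16 + 16 = 32
32 = (4,0)_8 → 4² + 0² = 16 + 0 = 16
16 = (2,0)_8 → 2² + 0² = 4 + 0 = 4
4 = (4)_8 → 4² = 16  — 16 already appeared earlier.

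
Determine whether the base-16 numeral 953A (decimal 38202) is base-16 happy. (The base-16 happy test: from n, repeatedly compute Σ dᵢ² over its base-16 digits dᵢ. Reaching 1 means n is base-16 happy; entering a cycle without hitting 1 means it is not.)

not base-16 happy

38202 = (9,5,3,10)_16 → 9² + 5² + 3² + 10² = 215
215 = (13,7)_16 → 13² + 7² = 218
218 = (13,10)_16 → 13² + 10² = 269
269 = (1,0,13)_16 → 1² + 0² + 13² = 170
170 = (10,10)_16 → 10² + 10² = 200
200 = (12,8)_16 → 12² + 8² = 208
208 = (13,0)_16 → 13² + 0² = 169
169 = (10,9)_16 → 10² + 9² = 181
181 = (11,5)_16 → 11² + 5² = 146
146 = (9,2)_16 → 9² + 2² = 85
85 = (5,5)_16 → 5² + 5² = 50
50 = (3,2)_16 → 3² + 2² = 13
13 = (13)_16 → 13² = 169  — 169 already seen; the sequence cycles without reaching 1.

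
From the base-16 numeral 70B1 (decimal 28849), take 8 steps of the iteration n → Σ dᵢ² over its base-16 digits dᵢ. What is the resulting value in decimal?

28849 = (7,0,11,1)_16 → 171
171 = (10,11)_16 → 221
221 = (13,13)_16 → 338
338 = (1,5,2)_16 → 30
30 = (1,14)_16 → 197
197 = (12,5)_16 → 169
169 = (10,9)_16 → 181
181 = (11,5)_16 → 146

146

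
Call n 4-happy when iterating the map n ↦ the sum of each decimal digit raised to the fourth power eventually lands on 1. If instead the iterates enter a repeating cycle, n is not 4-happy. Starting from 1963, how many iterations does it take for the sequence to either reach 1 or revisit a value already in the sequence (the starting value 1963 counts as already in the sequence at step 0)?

5

1963 → 1⁴ + 9⁴ + 6⁴ + 3⁴ = 1 + 6561 + 1296 + 81 = 7939
7939 → 7⁴ + 9⁴ + 3⁴ + 9⁴ = 2401 + 6561 + 81 + 6561 = 15604
15604 → 1⁴ + 5⁴ + 6⁴ + 0⁴ + 4⁴ = 1 + 625 + 1296 + 0 + 256 = 2178
2178 → 2⁴ + 1⁴ + 7⁴ + 8⁴ = 16 + 1 + 2401 + 4096 = 6514
6514 → 6⁴ + 5⁴ + 1⁴ + 4⁴ = 1296 + 625 + 1 + 256 = 2178  — 2178 repeats.
That took 5 steps.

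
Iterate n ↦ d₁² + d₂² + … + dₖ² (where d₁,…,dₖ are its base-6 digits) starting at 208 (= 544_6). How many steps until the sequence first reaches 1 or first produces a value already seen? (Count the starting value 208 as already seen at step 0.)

208 = (5,4,4)_6 → 5² + 4² + 4² = 57
57 = (1,3,3)_6 → 1² + 3² + 3² = 19
19 = (3,1)_6 → 3² + 1² = 10
10 = (1,4)_6 → 1² + 4² = 17
17 = (2,5)_6 → 2² + 5² = 29
29 = (4,5)_6 → 4² + 5² = 41
41 = (1,0,5)_6 → 1² + 0² + 5² = 26
26 = (4,2)_6 → 4² + 2² = 20
20 = (3,2)_6 → 3² + 2² = 13
13 = (2,1)_6 → 2² + 1² = 5
5 = (5)_6 → 5² = 25
25 = (4,1)_6 → 4² + 1² = 17  — 17 repeats.
That took 12 steps.

12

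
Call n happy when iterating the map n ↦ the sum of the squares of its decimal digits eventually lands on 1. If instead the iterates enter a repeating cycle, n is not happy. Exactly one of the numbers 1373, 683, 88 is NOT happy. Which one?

1373: 1373 → 68 → 100 → 1  — reaches 1 (happy)
683: 683 → 109 → 82 → 68 → 100 → 1  — reaches 1 (happy)
88: 88 → 128 → 69 → 117 → 51 → 26 → 40 → 16 → 37 → 58 → 89 → 145 → 42 → 20 → 4 → 16  — repeats 16 (not happy)

88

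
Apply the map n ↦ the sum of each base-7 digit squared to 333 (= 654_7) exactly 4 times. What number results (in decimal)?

37

333 = (6,5,4)_7 → 77
77 = (1,4,0)_7 → 17
17 = (2,3)_7 → 13
13 = (1,6)_7 → 37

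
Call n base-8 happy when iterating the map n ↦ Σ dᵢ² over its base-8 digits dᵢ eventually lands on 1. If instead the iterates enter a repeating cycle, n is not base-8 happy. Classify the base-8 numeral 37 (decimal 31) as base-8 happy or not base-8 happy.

31 = (3,7)_8 → 3² + 7² = 9 + 49 = 58
58 = (7,2)_8 → 7² + 2² = 49 + 4 = 53
53 = (6,5)_8 → 6² + 5² = 36 + 25 = 61
61 = (7,5)_8 → 7² + 5² = 49 + 25 = 74
74 = (1,1,2)_8 → 1² + 1² + 2² = 1 + 1 + 4 = 6
6 = (6)_8 → 6² = 36
36 = (4,4)_8 → 4² + 4² = 16 + 16 = 32
32 = (4,0)_8 → 4² + 0² = 16 + 0 = 16
16 = (2,0)_8 → 2² + 0² = 4 + 0 = 4
4 = (4)_8 → 4² = 16  — 16 already seen; the sequence cycles without reaching 1.

not base-8 happy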